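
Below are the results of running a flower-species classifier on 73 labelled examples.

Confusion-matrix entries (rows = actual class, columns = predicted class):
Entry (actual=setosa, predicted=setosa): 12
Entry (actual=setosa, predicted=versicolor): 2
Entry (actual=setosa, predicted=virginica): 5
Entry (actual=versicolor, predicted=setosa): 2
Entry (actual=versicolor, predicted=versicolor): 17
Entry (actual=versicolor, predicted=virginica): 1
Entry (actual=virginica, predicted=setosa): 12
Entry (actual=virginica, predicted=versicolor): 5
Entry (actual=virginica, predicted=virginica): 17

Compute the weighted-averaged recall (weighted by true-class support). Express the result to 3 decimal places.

0.630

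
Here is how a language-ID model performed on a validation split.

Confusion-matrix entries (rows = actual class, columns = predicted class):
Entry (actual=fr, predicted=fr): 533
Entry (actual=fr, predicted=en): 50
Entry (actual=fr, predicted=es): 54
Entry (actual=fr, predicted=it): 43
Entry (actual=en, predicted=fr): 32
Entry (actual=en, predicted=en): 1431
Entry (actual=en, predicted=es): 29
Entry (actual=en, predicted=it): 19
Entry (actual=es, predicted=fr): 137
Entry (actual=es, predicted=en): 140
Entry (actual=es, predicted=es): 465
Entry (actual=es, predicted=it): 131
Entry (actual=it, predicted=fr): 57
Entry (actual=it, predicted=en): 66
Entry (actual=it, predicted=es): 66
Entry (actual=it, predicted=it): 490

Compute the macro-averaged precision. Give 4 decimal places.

Per-class precision (TP/(TP+FP)):
  fr: TP=533, FP=32+137+57=226 → 533/759 = 0.70224
  en: TP=1431, FP=50+140+66=256 → 1431/1687 = 0.84825
  es: TP=465, FP=54+29+66=149 → 465/614 = 0.75733
  it: TP=490, FP=43+19+131=193 → 490/683 = 0.71742
Macro-precision = mean = (0.70224 + 0.84825 + 0.75733 + 0.71742) / 4 = 0.7563

0.7563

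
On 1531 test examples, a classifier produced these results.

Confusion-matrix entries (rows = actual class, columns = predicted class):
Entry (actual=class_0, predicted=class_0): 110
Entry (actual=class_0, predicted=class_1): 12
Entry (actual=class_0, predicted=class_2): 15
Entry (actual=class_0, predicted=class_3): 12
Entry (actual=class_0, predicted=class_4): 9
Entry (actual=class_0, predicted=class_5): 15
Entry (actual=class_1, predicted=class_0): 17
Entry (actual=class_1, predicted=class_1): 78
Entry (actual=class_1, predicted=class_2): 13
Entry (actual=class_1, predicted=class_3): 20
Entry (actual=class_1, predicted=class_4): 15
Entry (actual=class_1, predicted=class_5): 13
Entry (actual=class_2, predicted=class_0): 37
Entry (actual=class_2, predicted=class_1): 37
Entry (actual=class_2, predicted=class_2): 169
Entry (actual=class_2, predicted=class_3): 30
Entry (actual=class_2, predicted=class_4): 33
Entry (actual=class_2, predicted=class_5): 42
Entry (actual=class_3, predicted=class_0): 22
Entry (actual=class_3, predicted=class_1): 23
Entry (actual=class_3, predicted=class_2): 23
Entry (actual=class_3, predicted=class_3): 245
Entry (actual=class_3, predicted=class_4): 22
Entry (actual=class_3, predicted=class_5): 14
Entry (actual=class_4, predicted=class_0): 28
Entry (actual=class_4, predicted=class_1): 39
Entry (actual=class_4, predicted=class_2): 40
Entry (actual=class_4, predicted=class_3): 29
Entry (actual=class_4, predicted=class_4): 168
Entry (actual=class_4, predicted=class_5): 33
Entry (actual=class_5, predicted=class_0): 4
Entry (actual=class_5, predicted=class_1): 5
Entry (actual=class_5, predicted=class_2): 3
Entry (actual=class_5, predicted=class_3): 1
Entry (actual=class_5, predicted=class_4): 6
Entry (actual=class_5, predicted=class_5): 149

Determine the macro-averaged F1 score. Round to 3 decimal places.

Per-class F1 score (2·TP/(2·TP+FP+FN)):
  class_0: TP=110, FP=17+37+22+28+4=108, FN=12+15+12+9+15=63 → 220/391 = 0.5627
  class_1: TP=78, FP=12+37+23+39+5=116, FN=17+13+20+15+13=78 → 156/350 = 0.4457
  class_2: TP=169, FP=15+13+23+40+3=94, FN=37+37+30+33+42=179 → 338/611 = 0.5532
  class_3: TP=245, FP=12+20+30+29+1=92, FN=22+23+23+22+14=104 → 490/686 = 0.7143
  class_4: TP=168, FP=9+15+33+22+6=85, FN=28+39+40+29+33=169 → 336/590 = 0.5695
  class_5: TP=149, FP=15+13+42+14+33=117, FN=4+5+3+1+6=19 → 298/434 = 0.6866
Macro-F1 score = mean = (0.5627 + 0.4457 + 0.5532 + 0.7143 + 0.5695 + 0.6866) / 6 = 0.589

0.589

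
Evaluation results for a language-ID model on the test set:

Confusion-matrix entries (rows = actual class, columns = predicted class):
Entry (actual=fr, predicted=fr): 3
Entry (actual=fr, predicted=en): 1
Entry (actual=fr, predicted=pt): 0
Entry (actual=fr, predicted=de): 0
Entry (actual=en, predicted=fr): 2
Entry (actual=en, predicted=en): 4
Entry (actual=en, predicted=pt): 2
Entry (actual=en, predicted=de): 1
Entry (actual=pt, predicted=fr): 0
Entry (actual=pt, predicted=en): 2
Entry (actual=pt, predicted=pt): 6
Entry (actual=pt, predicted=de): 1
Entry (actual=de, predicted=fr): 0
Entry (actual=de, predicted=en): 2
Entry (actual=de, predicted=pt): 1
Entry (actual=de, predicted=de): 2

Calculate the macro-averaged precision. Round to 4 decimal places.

0.5528

Per-class precision (TP/(TP+FP)):
  fr: TP=3, FP=2+0+0=2 → 3/5 = 0.60000
  en: TP=4, FP=1+2+2=5 → 4/9 = 0.44444
  pt: TP=6, FP=0+2+1=3 → 6/9 = 0.66667
  de: TP=2, FP=0+1+1=2 → 2/4 = 0.50000
Macro-precision = mean = (0.60000 + 0.44444 + 0.66667 + 0.50000) / 4 = 0.5528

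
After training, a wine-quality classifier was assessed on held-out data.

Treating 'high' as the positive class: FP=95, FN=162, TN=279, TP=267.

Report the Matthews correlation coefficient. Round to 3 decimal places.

MCC = (TP·TN − FP·FN) / √((TP+FP)(TP+FN)(TN+FP)(TN+FN))
Numerator = 267·279 − 95·162 = 59103
Denominator = √(362·429·374·441) = √25613920332 = 160043.4951
MCC = 59103 / 160043.4951 = 0.369

0.369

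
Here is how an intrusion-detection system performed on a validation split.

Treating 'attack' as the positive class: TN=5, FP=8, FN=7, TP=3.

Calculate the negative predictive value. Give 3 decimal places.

0.417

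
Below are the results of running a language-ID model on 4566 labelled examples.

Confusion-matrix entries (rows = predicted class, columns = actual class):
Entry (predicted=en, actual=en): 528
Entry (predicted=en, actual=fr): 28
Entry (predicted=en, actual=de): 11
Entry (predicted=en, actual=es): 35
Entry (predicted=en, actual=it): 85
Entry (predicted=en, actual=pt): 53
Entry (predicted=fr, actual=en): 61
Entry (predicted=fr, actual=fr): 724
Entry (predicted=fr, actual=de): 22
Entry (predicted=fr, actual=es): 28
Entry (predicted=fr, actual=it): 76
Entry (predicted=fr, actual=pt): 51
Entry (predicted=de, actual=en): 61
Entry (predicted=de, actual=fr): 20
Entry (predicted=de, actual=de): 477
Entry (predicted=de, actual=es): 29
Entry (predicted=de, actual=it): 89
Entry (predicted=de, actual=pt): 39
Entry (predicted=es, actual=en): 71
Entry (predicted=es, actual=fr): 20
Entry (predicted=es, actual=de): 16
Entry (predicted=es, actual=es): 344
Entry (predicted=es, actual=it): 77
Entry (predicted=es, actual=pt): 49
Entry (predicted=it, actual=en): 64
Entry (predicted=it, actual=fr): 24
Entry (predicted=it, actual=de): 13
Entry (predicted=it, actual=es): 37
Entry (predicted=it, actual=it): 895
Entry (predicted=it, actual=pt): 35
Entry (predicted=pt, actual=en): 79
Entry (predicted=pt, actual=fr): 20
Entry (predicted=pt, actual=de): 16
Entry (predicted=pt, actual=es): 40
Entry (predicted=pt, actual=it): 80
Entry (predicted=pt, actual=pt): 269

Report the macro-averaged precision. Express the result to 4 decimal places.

0.6835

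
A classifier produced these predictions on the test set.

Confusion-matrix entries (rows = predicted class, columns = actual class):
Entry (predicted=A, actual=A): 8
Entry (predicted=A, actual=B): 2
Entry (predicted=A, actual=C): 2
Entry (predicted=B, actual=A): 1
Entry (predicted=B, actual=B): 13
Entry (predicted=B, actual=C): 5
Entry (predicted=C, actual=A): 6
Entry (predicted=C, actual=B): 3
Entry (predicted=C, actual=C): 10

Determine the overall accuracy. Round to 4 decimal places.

Accuracy = trace / total = (8+13+10=31) / 50 = 31/50 = 0.6200

0.6200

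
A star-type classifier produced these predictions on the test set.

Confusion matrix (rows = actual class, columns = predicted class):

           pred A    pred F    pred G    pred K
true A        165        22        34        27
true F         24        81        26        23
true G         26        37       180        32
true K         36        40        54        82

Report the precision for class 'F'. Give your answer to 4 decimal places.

Take TP from the diagonal, FP from the rest of the 'F' prediction marginal, FN from the rest of the 'F' actual marginal.
precision = TP/(TP+FP).
F: TP=81, FP=22+37+40=99 → 81/180 = 0.45000

0.4500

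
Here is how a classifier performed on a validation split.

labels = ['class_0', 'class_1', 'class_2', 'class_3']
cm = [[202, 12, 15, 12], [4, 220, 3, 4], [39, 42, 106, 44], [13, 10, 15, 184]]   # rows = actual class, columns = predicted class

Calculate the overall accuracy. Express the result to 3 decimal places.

Accuracy = trace / total = (202+220+106+184=712) / 925 = 712/925 = 0.770

0.770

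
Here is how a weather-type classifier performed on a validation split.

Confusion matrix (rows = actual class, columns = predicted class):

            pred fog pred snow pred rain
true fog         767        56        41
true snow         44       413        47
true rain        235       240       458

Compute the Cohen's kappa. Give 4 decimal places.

0.5671

Observed agreement pₒ = trace/N = 1638/2301 = 0.71186
Expected agreement pₑ = Σ (rowᵢ·colᵢ)/N² = (864·1046 + 504·709 + 933·546)/2301² = 0.33440
κ = (pₒ − pₑ)/(1 − pₑ) = (0.71186 − 0.33440)/(1 − 0.33440) = 0.5671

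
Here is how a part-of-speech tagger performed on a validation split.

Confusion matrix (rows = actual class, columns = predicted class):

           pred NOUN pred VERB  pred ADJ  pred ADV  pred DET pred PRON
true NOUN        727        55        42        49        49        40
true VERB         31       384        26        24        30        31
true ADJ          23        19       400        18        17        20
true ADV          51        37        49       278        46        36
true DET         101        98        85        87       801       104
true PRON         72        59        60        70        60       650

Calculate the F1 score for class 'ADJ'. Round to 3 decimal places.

0.690

Take TP from the diagonal, FP from the rest of the 'ADJ' prediction marginal, FN from the rest of the 'ADJ' actual marginal.
F1 score = 2·TP/(2·TP+FP+FN).
ADJ: TP=400, FP=42+26+49+85+60=262, FN=23+19+18+17+20=97 → 800/1159 = 0.6903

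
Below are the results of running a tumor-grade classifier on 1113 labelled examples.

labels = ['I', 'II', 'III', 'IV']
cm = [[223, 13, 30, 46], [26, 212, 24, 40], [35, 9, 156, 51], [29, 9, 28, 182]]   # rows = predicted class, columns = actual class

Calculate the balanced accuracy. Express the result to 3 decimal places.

0.703

Balanced accuracy = mean of per-class recall.
  I: recall = 223/313 = 0.7125
  II: recall = 212/243 = 0.8724
  III: recall = 156/238 = 0.6555
  IV: recall = 182/319 = 0.5705
Mean = (0.7125 + 0.8724 + 0.6555 + 0.5705) / 4 = 0.703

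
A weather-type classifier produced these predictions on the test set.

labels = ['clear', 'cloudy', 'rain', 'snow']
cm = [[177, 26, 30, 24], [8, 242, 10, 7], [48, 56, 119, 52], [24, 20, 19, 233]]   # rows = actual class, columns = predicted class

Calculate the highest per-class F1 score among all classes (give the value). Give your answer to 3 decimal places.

0.792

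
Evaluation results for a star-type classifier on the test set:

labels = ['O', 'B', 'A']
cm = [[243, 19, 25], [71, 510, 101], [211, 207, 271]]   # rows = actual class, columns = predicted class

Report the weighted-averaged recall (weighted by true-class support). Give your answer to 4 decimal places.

0.6176

Per-class recall (TP/(TP+FN)):
  O: TP=243, FN=19+25=44 → 243/287 = 0.84669
  B: TP=510, FN=71+101=172 → 510/682 = 0.74780
  A: TP=271, FN=211+207=418 → 271/689 = 0.39332
Weighted-recall = Σ (supportᵢ/N)·recallᵢ with N=1658: (287/1658)·0.84669 + (682/1658)·0.74780 + (689/1658)·0.39332 = 0.6176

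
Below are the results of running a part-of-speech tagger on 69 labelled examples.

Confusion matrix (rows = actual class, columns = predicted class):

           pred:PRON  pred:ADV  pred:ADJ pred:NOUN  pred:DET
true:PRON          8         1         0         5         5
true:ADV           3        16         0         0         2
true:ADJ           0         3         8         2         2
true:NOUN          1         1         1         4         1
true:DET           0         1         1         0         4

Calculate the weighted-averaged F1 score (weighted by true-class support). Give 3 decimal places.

0.591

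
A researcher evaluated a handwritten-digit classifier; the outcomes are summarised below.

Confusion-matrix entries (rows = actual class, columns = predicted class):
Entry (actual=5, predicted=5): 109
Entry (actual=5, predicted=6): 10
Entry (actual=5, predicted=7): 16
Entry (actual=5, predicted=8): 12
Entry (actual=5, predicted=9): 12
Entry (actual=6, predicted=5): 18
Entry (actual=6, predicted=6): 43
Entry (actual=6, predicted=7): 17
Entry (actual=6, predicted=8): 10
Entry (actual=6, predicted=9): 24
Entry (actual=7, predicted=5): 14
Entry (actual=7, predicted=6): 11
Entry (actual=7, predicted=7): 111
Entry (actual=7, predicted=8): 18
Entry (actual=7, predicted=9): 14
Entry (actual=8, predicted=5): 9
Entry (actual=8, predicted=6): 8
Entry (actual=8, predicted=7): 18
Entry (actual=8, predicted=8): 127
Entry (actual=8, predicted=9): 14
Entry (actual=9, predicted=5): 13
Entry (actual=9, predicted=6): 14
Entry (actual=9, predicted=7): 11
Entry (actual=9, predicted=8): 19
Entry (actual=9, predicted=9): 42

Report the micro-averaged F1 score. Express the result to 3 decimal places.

0.605

Micro-averaging pools counts across classes: ΣTP=432, ΣFP=282, ΣFN=282.
Micro-F1 score = 2·TP/(2·TP+FP+FN) on pooled counts = 0.605 (equals overall accuracy in single-label multiclass).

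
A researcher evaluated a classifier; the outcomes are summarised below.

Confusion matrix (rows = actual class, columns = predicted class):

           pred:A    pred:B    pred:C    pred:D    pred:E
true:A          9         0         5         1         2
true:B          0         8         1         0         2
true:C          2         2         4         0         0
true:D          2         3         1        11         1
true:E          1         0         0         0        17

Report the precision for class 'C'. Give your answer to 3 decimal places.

0.364

Treat 'C' as positive and all other classes as negative.
precision = TP/(TP+FP).
C: TP=4, FP=5+1+1+0=7 → 4/11 = 0.3636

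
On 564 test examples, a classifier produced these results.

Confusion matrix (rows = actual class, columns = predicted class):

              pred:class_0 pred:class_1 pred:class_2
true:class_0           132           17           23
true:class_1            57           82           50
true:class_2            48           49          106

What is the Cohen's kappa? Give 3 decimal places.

0.354

Observed agreement pₒ = trace/N = 320/564 = 0.5674
Expected agreement pₑ = Σ (rowᵢ·colᵢ)/N² = (172·237 + 189·148 + 203·179)/564² = 0.3303
κ = (pₒ − pₑ)/(1 − pₑ) = (0.5674 − 0.3303)/(1 − 0.3303) = 0.354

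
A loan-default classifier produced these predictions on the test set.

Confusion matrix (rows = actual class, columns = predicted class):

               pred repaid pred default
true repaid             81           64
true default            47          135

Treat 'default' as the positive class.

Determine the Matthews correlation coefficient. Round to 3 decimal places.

MCC = (TP·TN − FP·FN) / √((TP+FP)(TP+FN)(TN+FP)(TN+FN))
Numerator = 135·81 − 64·47 = 7927
Denominator = √(199·182·145·128) = √672206080 = 25926.9373
MCC = 7927 / 25926.9373 = 0.306

0.306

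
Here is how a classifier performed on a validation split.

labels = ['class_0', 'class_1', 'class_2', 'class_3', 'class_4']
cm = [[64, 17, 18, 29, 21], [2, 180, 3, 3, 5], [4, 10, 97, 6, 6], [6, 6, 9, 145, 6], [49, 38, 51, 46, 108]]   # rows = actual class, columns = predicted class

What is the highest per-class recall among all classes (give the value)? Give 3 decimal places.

Per-class recall (TP/(TP+FN)):
  class_0: TP=64, FN=17+18+29+21=85 → 64/149 = 0.4295
  class_1: TP=180, FN=2+3+3+5=13 → 180/193 = 0.9326
  class_2: TP=97, FN=4+10+6+6=26 → 97/123 = 0.7886
  class_3: TP=145, FN=6+6+9+6=27 → 145/172 = 0.8430
  class_4: TP=108, FN=49+38+51+46=184 → 108/292 = 0.3699
Highest is class 'class_1' with recall = 0.933.

0.933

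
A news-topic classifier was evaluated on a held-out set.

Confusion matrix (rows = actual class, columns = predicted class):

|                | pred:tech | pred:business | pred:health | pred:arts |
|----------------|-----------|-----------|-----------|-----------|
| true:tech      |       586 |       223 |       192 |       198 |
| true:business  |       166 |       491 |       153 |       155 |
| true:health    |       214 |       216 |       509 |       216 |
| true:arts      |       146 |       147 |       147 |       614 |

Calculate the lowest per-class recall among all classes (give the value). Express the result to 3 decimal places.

0.441

Per-class recall (TP/(TP+FN)):
  tech: TP=586, FN=223+192+198=613 → 586/1199 = 0.4887
  business: TP=491, FN=166+153+155=474 → 491/965 = 0.5088
  health: TP=509, FN=214+216+216=646 → 509/1155 = 0.4407
  arts: TP=614, FN=146+147+147=440 → 614/1054 = 0.5825
Lowest is class 'health' with recall = 0.441.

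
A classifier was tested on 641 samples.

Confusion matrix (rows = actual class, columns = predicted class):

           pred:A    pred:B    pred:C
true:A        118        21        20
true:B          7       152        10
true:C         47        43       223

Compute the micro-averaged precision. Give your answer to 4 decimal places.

0.7691

Micro-averaging pools counts across classes: ΣTP=493, ΣFP=148, ΣFN=148.
Micro-precision = TP/(TP+FP) on pooled counts = 0.7691 (equals overall accuracy in single-label multiclass).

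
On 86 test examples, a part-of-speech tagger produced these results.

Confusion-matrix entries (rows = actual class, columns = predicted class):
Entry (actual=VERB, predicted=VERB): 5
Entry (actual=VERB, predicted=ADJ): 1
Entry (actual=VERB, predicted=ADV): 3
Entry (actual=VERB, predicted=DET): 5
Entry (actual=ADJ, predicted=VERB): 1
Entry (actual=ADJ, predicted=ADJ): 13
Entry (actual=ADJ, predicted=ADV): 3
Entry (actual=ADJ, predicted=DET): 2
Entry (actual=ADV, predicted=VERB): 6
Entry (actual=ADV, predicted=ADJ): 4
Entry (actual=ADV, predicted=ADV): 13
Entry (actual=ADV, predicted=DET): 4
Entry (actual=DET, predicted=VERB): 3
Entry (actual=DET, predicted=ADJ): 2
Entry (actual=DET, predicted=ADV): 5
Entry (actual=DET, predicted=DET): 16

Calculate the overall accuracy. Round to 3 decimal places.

Accuracy = trace / total = (5+13+13+16=47) / 86 = 47/86 = 0.547

0.547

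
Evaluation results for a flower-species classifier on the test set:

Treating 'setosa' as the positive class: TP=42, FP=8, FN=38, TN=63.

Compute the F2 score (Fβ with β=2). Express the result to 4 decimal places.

0.5676

Fβ = (1+β²)·TP / ((1+β²)·TP + β²·FN + FP), with β²=4
= 5·42 / (5·42 + 4·38 + 8) = 0.5676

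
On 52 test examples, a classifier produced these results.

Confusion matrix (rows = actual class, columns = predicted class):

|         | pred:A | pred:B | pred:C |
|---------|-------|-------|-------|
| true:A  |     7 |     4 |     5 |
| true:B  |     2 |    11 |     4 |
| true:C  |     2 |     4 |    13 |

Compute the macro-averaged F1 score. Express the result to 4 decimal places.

0.5879

Per-class F1 score (2·TP/(2·TP+FP+FN)):
  A: TP=7, FP=2+2=4, FN=4+5=9 → 14/27 = 0.51852
  B: TP=11, FP=4+4=8, FN=2+4=6 → 22/36 = 0.61111
  C: TP=13, FP=5+4=9, FN=2+4=6 → 26/41 = 0.63415
Macro-F1 score = mean = (0.51852 + 0.61111 + 0.63415) / 3 = 0.5879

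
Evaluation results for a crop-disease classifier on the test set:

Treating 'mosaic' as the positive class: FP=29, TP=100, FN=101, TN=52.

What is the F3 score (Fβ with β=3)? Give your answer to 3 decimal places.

0.516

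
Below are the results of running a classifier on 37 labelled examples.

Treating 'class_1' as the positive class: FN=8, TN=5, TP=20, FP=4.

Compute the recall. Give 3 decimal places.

0.714

Recall = TP/(TP+FN) = 20/(20+8) = 20/28 = 0.714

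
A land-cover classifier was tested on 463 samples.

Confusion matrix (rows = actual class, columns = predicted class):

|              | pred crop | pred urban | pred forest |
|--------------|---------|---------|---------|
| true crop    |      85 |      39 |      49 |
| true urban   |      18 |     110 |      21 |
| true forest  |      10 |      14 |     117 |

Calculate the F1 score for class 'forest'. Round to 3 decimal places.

0.713

Treat 'forest' as positive and all other classes as negative.
F1 score = 2·TP/(2·TP+FP+FN).
forest: TP=117, FP=49+21=70, FN=10+14=24 → 234/328 = 0.7134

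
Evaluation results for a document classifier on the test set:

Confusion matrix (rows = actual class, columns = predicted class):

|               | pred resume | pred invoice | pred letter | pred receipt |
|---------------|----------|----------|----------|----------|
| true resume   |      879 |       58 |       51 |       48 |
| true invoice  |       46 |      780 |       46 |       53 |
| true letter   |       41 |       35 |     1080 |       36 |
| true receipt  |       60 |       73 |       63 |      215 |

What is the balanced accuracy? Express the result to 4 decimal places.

Balanced accuracy = mean of per-class recall.
  resume: recall = 879/1036 = 0.84846
  invoice: recall = 780/925 = 0.84324
  letter: recall = 1080/1192 = 0.90604
  receipt: recall = 215/411 = 0.52311
Mean = (0.84846 + 0.84324 + 0.90604 + 0.52311) / 4 = 0.7802

0.7802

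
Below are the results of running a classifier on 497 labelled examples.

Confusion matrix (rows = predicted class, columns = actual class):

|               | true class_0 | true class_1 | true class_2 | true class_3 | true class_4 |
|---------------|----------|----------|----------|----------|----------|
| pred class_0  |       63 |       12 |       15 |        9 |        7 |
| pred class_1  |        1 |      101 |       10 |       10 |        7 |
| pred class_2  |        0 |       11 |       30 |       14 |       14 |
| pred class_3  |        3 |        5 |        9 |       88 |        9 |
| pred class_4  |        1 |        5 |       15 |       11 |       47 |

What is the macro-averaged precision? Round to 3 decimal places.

Per-class precision (TP/(TP+FP)):
  class_0: TP=63, FP=12+15+9+7=43 → 63/106 = 0.5943
  class_1: TP=101, FP=1+10+10+7=28 → 101/129 = 0.7829
  class_2: TP=30, FP=0+11+14+14=39 → 30/69 = 0.4348
  class_3: TP=88, FP=3+5+9+9=26 → 88/114 = 0.7719
  class_4: TP=47, FP=1+5+15+11=32 → 47/79 = 0.5949
Macro-precision = mean = (0.5943 + 0.7829 + 0.4348 + 0.7719 + 0.5949) / 5 = 0.636

0.636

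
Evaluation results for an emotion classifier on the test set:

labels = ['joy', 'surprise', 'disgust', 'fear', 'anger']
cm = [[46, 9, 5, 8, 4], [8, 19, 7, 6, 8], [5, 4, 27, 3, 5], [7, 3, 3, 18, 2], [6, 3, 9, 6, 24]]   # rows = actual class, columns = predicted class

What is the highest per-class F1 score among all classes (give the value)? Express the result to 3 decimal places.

Per-class F1 score (2·TP/(2·TP+FP+FN)):
  joy: TP=46, FP=8+5+7+6=26, FN=9+5+8+4=26 → 92/144 = 0.6389
  surprise: TP=19, FP=9+4+3+3=19, FN=8+7+6+8=29 → 38/86 = 0.4419
  disgust: TP=27, FP=5+7+3+9=24, FN=5+4+3+5=17 → 54/95 = 0.5684
  fear: TP=18, FP=8+6+3+6=23, FN=7+3+3+2=15 → 36/74 = 0.4865
  anger: TP=24, FP=4+8+5+2=19, FN=6+3+9+6=24 → 48/91 = 0.5275
Highest is class 'joy' with F1 score = 0.639.

0.639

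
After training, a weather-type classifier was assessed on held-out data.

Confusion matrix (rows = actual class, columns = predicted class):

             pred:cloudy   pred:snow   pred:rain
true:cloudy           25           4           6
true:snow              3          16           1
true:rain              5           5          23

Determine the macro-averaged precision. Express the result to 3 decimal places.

0.721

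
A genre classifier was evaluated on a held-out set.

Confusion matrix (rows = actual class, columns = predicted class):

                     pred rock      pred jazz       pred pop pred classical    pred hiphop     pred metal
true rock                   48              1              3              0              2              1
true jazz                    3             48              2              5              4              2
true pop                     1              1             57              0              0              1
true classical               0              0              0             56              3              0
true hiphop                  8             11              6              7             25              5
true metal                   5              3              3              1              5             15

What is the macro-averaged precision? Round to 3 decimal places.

0.728

Per-class precision (TP/(TP+FP)):
  rock: TP=48, FP=3+1+0+8+5=17 → 48/65 = 0.7385
  jazz: TP=48, FP=1+1+0+11+3=16 → 48/64 = 0.7500
  pop: TP=57, FP=3+2+0+6+3=14 → 57/71 = 0.8028
  classical: TP=56, FP=0+5+0+7+1=13 → 56/69 = 0.8116
  hiphop: TP=25, FP=2+4+0+3+5=14 → 25/39 = 0.6410
  metal: TP=15, FP=1+2+1+0+5=9 → 15/24 = 0.6250
Macro-precision = mean = (0.7385 + 0.7500 + 0.8028 + 0.8116 + 0.6410 + 0.6250) / 6 = 0.728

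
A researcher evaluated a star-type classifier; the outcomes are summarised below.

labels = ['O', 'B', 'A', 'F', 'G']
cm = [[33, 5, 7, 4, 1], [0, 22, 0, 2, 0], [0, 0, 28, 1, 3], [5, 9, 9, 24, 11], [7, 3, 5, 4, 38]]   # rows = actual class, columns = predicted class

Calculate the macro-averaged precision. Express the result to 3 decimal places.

Per-class precision (TP/(TP+FP)):
  O: TP=33, FP=0+0+5+7=12 → 33/45 = 0.7333
  B: TP=22, FP=5+0+9+3=17 → 22/39 = 0.5641
  A: TP=28, FP=7+0+9+5=21 → 28/49 = 0.5714
  F: TP=24, FP=4+2+1+4=11 → 24/35 = 0.6857
  G: TP=38, FP=1+0+3+11=15 → 38/53 = 0.7170
Macro-precision = mean = (0.7333 + 0.5641 + 0.5714 + 0.6857 + 0.7170) / 5 = 0.654

0.654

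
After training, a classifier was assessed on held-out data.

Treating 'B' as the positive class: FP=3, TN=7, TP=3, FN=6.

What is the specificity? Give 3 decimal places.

0.700

Specificity = TN/(TN+FP) = 7/(7+3) = 0.700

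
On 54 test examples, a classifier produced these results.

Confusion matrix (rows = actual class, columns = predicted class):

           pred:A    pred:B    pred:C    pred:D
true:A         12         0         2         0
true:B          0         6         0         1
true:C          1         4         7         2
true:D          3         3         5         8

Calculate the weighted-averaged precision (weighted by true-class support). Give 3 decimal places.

0.640

Per-class precision (TP/(TP+FP)):
  A: TP=12, FP=0+1+3=4 → 12/16 = 0.7500
  B: TP=6, FP=0+4+3=7 → 6/13 = 0.4615
  C: TP=7, FP=2+0+5=7 → 7/14 = 0.5000
  D: TP=8, FP=0+1+2=3 → 8/11 = 0.7273
Weighted-precision = Σ (supportᵢ/N)·precisionᵢ with N=54: (14/54)·0.7500 + (7/54)·0.4615 + (14/54)·0.5000 + (19/54)·0.7273 = 0.640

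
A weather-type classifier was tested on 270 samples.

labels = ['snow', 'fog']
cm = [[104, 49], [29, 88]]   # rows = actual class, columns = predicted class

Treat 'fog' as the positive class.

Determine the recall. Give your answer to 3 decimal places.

Recall = TP/(TP+FN) = 88/(88+29) = 88/117 = 0.752

0.752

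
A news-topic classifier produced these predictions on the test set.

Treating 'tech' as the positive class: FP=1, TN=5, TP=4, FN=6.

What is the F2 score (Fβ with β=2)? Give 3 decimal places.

0.444

Fβ = (1+β²)·TP / ((1+β²)·TP + β²·FN + FP), with β²=4
= 5·4 / (5·4 + 4·6 + 1) = 0.444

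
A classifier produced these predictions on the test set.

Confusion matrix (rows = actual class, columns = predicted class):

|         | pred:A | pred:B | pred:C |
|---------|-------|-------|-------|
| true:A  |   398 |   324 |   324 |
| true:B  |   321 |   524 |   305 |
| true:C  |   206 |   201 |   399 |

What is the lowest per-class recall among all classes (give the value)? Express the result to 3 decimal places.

Per-class recall (TP/(TP+FN)):
  A: TP=398, FN=324+324=648 → 398/1046 = 0.3805
  B: TP=524, FN=321+305=626 → 524/1150 = 0.4557
  C: TP=399, FN=206+201=407 → 399/806 = 0.4950
Lowest is class 'A' with recall = 0.380.

0.380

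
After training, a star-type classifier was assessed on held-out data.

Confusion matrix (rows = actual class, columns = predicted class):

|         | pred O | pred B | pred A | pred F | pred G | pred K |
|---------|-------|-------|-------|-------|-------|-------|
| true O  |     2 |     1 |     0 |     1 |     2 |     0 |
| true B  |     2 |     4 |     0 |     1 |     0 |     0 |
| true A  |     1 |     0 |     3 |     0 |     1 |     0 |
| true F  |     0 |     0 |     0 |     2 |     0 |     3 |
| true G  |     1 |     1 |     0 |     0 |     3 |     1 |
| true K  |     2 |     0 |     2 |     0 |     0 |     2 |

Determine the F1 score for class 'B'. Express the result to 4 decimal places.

F1 score = 2·TP/(2·TP+FP+FN).
B: TP=4, FP=1+0+0+1+0=2, FN=2+0+1+0+0=3 → 8/13 = 0.61538

0.6154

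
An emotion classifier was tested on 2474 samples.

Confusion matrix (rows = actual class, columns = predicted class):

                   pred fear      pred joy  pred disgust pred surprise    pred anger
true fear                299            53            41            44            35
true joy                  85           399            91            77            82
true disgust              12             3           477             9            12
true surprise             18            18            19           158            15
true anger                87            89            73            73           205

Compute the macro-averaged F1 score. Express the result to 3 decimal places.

0.604

Per-class F1 score (2·TP/(2·TP+FP+FN)):
  fear: TP=299, FP=85+12+18+87=202, FN=53+41+44+35=173 → 598/973 = 0.6146
  joy: TP=399, FP=53+3+18+89=163, FN=85+91+77+82=335 → 798/1296 = 0.6157
  disgust: TP=477, FP=41+91+19+73=224, FN=12+3+9+12=36 → 954/1214 = 0.7858
  surprise: TP=158, FP=44+77+9+73=203, FN=18+18+19+15=70 → 316/589 = 0.5365
  anger: TP=205, FP=35+82+12+15=144, FN=87+89+73+73=322 → 410/876 = 0.4680
Macro-F1 score = mean = (0.6146 + 0.6157 + 0.7858 + 0.5365 + 0.4680) / 5 = 0.604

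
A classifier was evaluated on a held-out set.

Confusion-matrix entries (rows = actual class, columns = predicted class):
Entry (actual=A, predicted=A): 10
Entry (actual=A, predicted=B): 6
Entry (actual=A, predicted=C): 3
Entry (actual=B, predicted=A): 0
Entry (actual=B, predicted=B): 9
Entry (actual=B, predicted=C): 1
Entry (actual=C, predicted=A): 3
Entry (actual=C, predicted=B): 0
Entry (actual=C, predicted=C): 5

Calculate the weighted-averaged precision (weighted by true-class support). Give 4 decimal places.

0.6773

Per-class precision (TP/(TP+FP)):
  A: TP=10, FP=0+3=3 → 10/13 = 0.76923
  B: TP=9, FP=6+0=6 → 9/15 = 0.60000
  C: TP=5, FP=3+1=4 → 5/9 = 0.55556
Weighted-precision = Σ (supportᵢ/N)·precisionᵢ with N=37: (19/37)·0.76923 + (10/37)·0.60000 + (8/37)·0.55556 = 0.6773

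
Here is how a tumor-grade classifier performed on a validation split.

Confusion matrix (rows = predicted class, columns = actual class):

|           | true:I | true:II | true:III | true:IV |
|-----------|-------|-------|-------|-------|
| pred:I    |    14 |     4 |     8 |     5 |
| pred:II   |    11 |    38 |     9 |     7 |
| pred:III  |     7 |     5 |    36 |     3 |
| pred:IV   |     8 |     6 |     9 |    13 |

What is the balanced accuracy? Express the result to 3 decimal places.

0.528

Balanced accuracy = mean of per-class recall.
  I: recall = 14/40 = 0.3500
  II: recall = 38/53 = 0.7170
  III: recall = 36/62 = 0.5806
  IV: recall = 13/28 = 0.4643
Mean = (0.3500 + 0.7170 + 0.5806 + 0.4643) / 4 = 0.528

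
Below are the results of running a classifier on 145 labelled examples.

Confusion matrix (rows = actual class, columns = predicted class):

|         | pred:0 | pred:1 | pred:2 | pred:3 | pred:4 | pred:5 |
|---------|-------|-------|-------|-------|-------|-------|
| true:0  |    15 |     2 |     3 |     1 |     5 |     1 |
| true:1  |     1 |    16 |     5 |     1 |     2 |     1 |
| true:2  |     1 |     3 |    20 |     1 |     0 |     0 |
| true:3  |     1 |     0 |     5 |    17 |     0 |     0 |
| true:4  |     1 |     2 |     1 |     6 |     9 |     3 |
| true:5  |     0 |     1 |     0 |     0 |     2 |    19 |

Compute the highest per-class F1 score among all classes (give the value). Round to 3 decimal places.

Per-class F1 score (2·TP/(2·TP+FP+FN)):
  0: TP=15, FP=1+1+1+1+0=4, FN=2+3+1+5+1=12 → 30/46 = 0.6522
  1: TP=16, FP=2+3+0+2+1=8, FN=1+5+1+2+1=10 → 32/50 = 0.6400
  2: TP=20, FP=3+5+5+1+0=14, FN=1+3+1+0+0=5 → 40/59 = 0.6780
  3: TP=17, FP=1+1+1+6+0=9, FN=1+0+5+0+0=6 → 34/49 = 0.6939
  4: TP=9, FP=5+2+0+0+2=9, FN=1+2+1+6+3=13 → 18/40 = 0.4500
  5: TP=19, FP=1+1+0+0+3=5, FN=0+1+0+0+2=3 → 38/46 = 0.8261
Highest is class '5' with F1 score = 0.826.

0.826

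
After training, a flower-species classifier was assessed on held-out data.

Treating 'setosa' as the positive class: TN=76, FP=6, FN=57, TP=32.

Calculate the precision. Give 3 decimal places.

Precision = TP/(TP+FP) = 32/(32+6) = 32/38 = 0.842

0.842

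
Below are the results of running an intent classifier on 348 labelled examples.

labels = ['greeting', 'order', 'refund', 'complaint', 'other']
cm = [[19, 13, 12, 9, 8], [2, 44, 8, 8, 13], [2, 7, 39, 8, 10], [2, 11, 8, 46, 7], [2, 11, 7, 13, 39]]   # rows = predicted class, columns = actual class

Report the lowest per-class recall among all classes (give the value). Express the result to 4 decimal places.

Per-class recall (TP/(TP+FN)):
  greeting: TP=19, FN=2+2+2+2=8 → 19/27 = 0.70370
  order: TP=44, FN=13+7+11+11=42 → 44/86 = 0.51163
  refund: TP=39, FN=12+8+8+7=35 → 39/74 = 0.52703
  complaint: TP=46, FN=9+8+8+13=38 → 46/84 = 0.54762
  other: TP=39, FN=8+13+10+7=38 → 39/77 = 0.50649
Lowest is class 'other' with recall = 0.5065.

0.5065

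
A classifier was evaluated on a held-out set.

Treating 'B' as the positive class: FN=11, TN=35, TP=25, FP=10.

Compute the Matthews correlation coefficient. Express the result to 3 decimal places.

0.474

MCC = (TP·TN − FP·FN) / √((TP+FP)(TP+FN)(TN+FP)(TN+FN))
Numerator = 25·35 − 10·11 = 765
Denominator = √(35·36·45·46) = √2608200 = 1614.9923
MCC = 765 / 1614.9923 = 0.474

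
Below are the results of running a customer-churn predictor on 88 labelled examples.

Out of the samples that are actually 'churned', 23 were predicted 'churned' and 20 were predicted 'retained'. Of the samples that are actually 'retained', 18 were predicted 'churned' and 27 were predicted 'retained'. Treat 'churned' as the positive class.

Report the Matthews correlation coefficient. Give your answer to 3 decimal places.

MCC = (TP·TN − FP·FN) / √((TP+FP)(TP+FN)(TN+FP)(TN+FN))
Numerator = 23·27 − 18·20 = 261
Denominator = √(41·43·45·47) = √3728745 = 1930.9959
MCC = 261 / 1930.9959 = 0.135

0.135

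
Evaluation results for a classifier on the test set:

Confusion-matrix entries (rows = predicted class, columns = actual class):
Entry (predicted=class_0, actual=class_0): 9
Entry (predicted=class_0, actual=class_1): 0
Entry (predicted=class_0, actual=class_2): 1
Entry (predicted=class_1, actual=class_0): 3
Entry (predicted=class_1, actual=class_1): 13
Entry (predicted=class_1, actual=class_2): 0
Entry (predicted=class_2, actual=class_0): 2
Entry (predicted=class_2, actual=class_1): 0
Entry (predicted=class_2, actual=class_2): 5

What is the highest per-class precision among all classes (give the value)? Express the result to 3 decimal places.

0.900

Per-class precision (TP/(TP+FP)):
  class_0: TP=9, FP=0+1=1 → 9/10 = 0.9000
  class_1: TP=13, FP=3+0=3 → 13/16 = 0.8125
  class_2: TP=5, FP=2+0=2 → 5/7 = 0.7143
Highest is class 'class_0' with precision = 0.900.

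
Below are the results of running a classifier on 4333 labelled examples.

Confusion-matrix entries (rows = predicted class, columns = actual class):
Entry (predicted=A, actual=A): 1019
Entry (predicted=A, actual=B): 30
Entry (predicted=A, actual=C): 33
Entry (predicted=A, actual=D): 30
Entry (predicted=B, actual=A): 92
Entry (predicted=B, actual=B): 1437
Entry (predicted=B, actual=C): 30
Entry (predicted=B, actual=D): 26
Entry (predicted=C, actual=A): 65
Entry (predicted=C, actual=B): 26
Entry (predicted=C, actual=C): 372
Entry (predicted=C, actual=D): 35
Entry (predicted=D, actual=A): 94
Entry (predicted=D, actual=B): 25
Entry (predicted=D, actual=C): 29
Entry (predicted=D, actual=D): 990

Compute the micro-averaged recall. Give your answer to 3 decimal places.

Micro-averaging pools counts across classes: ΣTP=3818, ΣFP=515, ΣFN=515.
Micro-recall = TP/(TP+FN) on pooled counts = 0.881 (equals overall accuracy in single-label multiclass).

0.881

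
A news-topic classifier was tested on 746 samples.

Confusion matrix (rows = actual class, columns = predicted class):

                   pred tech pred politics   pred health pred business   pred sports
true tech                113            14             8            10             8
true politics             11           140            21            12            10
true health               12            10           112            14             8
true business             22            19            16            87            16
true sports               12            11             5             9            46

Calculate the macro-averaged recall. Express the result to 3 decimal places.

0.655

Per-class recall (TP/(TP+FN)):
  tech: TP=113, FN=14+8+10+8=40 → 113/153 = 0.7386
  politics: TP=140, FN=11+21+12+10=54 → 140/194 = 0.7216
  health: TP=112, FN=12+10+14+8=44 → 112/156 = 0.7179
  business: TP=87, FN=22+19+16+16=73 → 87/160 = 0.5438
  sports: TP=46, FN=12+11+5+9=37 → 46/83 = 0.5542
Macro-recall = mean = (0.7386 + 0.7216 + 0.7179 + 0.5438 + 0.5542) / 5 = 0.655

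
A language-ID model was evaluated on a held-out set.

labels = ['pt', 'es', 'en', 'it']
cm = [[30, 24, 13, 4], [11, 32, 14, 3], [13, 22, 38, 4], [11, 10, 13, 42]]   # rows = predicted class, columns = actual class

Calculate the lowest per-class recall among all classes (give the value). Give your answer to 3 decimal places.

Per-class recall (TP/(TP+FN)):
  pt: TP=30, FN=11+13+11=35 → 30/65 = 0.4615
  es: TP=32, FN=24+22+10=56 → 32/88 = 0.3636
  en: TP=38, FN=13+14+13=40 → 38/78 = 0.4872
  it: TP=42, FN=4+3+4=11 → 42/53 = 0.7925
Lowest is class 'es' with recall = 0.364.

0.364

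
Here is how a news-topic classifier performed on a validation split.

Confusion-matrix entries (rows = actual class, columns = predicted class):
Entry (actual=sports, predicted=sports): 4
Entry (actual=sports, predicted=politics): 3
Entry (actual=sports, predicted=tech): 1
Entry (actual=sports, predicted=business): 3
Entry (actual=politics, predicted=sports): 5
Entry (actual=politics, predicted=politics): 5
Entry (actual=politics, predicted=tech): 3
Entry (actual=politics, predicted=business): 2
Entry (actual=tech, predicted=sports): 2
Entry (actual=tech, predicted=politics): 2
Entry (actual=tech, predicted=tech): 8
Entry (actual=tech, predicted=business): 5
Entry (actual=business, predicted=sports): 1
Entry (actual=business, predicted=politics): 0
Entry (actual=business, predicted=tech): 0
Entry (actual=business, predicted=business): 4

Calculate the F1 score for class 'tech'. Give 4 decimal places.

0.5517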